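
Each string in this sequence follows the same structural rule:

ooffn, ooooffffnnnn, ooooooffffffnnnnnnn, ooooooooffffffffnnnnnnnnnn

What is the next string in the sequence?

Term n consists of 2n o's, followed by 2n f's, followed by 3n-2 n's (n = 1, 2, …).
For the next term, n = 5, so the run lengths are 10, 10, 13.

ooooooooooffffffffffnnnnnnnnnnnnn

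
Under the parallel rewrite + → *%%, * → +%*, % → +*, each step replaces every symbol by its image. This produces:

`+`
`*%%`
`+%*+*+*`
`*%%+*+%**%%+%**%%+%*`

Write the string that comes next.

Rewriting the 20 symbols of *%%+*+%**%%+%**%%+%* one by one yields +%* +* +* *%% +%* *%% +* +%* +%* +* +* *%% +* +%* +%* +* +* *%% +* +%*; concatenated:

+%*+*+**%%+%**%%+*+%*+%*+*+**%%+*+%*+%*+*+**%%+*+%*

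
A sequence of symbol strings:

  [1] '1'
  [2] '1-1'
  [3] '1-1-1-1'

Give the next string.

Every step duplicates the string with '-' between the halves.
Doubling 1-1-1-1 with '-' between the halves:

1-1-1-1-1-1-1-1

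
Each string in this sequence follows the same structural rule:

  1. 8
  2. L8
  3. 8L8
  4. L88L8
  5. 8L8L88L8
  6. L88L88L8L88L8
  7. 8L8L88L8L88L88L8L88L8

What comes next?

L88L88L8L88L88L8L88L8L88L88L8L88L8

From term 3 onward, concatenate the second-to-last term with the last: 8·L8 = 8L8, L8·8L8 = L88L8, …
Continuing: L88L88L8L88L8 · 8L8L88L8L88L88L8L88L8 gives term 8.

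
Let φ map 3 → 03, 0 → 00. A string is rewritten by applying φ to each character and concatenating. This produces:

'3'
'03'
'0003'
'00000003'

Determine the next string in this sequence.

Apply φ to 00000003 symbol by symbol: 0→00, 0→00, 0→00, 0→00, 0→00, 0→00, 0→00, 3→03; joined: 00 00 00 00 00 00 00 03.

0000000000000003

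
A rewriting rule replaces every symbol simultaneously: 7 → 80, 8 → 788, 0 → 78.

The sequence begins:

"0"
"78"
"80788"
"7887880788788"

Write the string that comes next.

φ(7887880788788) expands symbol-by-symbol to 80 788 788 80 788 788 78 80 788 788 80 788 788; joining the 13 pieces gives the next term.

8078878880788788788078878880788788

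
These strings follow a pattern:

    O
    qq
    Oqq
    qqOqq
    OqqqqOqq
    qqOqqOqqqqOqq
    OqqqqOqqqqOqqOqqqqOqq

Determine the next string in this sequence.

Each term (from the third on) is the two preceding terms concatenated in order: term 3 = O·qq = Oqq.
So term 8 is qqOqqOqqqqOqq·OqqqqOqqqqOqqOqqqqOqq.

qqOqqOqqqqOqqOqqqqOqqqqOqqOqqqqOqq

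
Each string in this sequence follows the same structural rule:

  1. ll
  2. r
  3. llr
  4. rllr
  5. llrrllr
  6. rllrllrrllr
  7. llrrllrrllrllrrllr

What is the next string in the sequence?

rllrllrrllrllrrllrrllrllrrllr

From term 3 onward, concatenate the second-to-last term with the last: ll·r = llr, r·llr = rllr, …
Continuing: rllrllrrllr · llrrllrrllrllrrllr gives term 8.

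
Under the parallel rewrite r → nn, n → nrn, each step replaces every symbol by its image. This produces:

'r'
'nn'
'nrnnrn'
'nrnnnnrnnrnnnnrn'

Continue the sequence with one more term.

Rewriting the 16 symbols of nrnnnnrnnrnnnnrn one by one yields nrn nn nrn nrn nrn nrn nn nrn nrn nn nrn nrn nrn nrn nn nrn; concatenated:

nrnnnnrnnrnnrnnrnnnnrnnrnnnnrnnrnnrnnrnnnnrn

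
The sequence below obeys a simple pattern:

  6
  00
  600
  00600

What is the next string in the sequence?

Each term (from the third on) is the two preceding terms concatenated in order: term 3 = 6·00 = 600.
So term 5 is 600·00600.

60000600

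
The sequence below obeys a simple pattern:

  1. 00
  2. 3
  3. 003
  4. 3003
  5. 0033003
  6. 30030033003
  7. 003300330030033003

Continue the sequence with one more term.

Each term (from the third on) is the two preceding terms concatenated in order: term 3 = 00·3 = 003.
Continuing: 30030033003 · 003300330030033003 gives term 8.

30030033003003300330030033003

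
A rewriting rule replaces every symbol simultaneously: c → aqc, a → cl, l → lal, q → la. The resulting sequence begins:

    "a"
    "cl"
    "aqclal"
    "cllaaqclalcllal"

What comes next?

Rewriting the 15 symbols of cllaaqclalcllal one by one yields aqc lal lal cl cl la aqc lal cl lal aqc lal lal cl lal; concatenated:

aqclallalclcllaaqclalcllalaqclallalcllal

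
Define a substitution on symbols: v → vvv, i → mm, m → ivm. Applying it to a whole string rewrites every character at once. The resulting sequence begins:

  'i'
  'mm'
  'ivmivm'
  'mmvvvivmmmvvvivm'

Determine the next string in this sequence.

Replace each of the 16 characters of mmvvvivmmmvvvivm in place — ivm ivm vvv vvv vvv mm vvv ivm ivm ivm vvv vvv vvv mm vvv ivm — and concatenate.

ivmivmvvvvvvvvvmmvvvivmivmivmvvvvvvvvvmmvvvivm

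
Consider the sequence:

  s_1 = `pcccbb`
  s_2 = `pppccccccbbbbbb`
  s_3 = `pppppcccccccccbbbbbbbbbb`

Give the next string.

Each string has the form p^{2n-1} c^{3n} b^{4n-2} (n = 1, 2, …).
For the next term, n = 4, so the run lengths are 7, 12, 14.

pppppppccccccccccccbbbbbbbbbbbbbb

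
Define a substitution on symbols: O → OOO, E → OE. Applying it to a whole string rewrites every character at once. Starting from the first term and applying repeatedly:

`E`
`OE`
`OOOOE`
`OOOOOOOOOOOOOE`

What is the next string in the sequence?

OOOOOOOOOOOOOOOOOOOOOOOOOOOOOOOOOOOOOOOOE

Replace each of the 14 characters of OOOOOOOOOOOOOE in place — OOO OOO OOO OOO OOO OOO OOO OOO OOO OOO OOO OOO OOO OE — and concatenate.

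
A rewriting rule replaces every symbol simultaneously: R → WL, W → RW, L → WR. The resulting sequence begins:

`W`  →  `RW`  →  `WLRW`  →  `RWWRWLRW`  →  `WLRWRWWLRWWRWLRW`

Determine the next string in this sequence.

Rewriting the 16 symbols of WLRWRWWLRWWRWLRW one by one yields RW WR WL RW WL RW RW WR WL RW RW WL RW WR WL RW; concatenated:

RWWRWLRWWLRWRWWRWLRWRWWLRWWRWLRW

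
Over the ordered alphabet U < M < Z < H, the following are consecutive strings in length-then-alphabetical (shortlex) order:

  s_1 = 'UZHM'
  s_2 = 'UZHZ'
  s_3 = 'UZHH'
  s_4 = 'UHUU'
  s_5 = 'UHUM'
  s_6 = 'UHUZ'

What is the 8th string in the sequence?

Continuing the enumeration 2 steps past UHUZ: UHUZ → UHUH → (answer).

UHMU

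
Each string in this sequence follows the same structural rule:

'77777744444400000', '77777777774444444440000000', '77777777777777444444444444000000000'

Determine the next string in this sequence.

The n-th term is 4n-2 7's then 3n 4's then 2n+1 0's, where the shown terms are n = 2, 3, 4.
For the next term, n = 5, so the run lengths are 18, 15, 11.

77777777777777777744444444444444400000000000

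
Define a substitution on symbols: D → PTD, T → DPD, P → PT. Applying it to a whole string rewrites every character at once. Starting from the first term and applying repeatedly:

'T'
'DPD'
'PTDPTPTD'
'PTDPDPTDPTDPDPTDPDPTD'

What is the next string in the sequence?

PTDPDPTDPTPTDPTDPDPTDPTDPDPTDPTPTDPTDPDPTDPTPTDPTDPDPTD

Replace each of the 21 characters of PTDPDPTDPTDPDPTDPDPTD in place — PT DPD PTD PT PTD PT DPD PTD PT DPD PTD PT PTD PT DPD PTD PT PTD PT DPD PTD — and concatenate.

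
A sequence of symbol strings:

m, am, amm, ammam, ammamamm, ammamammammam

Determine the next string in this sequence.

ammamammammamammamamm

Each term (from the third on) is the previous term followed by the one before it: term 3 = am·m = amm.
So term 7 is ammamammammam·ammamamm.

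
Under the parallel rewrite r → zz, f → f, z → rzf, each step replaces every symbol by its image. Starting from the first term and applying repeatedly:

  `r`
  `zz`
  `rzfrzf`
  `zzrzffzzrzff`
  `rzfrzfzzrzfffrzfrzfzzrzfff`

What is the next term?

zzrzffzzrzffrzfrzfzzrzffffzzrzffzzrzffrzfrzfzzrzffff

Applying the rule to each of the 26 symbols of rzfrzfzzrzfffrzfrzfzzrzfff gives the pieces zz rzf f zz rzf f rzf rzf zz rzf f f f zz rzf f zz rzf f rzf rzf zz rzf f f f, which concatenate to the answer.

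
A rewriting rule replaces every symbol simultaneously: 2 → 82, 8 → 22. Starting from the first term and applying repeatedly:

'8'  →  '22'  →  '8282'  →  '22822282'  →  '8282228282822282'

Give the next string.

Rewriting the 16 symbols of 8282228282822282 one by one yields 22 82 22 82 82 82 22 82 22 82 22 82 82 82 22 82; concatenated:

22822282828222822282228282822282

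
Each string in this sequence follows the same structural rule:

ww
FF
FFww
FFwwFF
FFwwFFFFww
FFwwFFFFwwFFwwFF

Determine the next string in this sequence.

FFwwFFFFwwFFwwFFFFwwFFFFww

From term 3 onward, concatenate the last term with the second-to-last: FF·ww = FFww, FFww·FF = FFwwFF, …
Continuing: FFwwFFFFwwFFwwFF · FFwwFFFFww gives term 7.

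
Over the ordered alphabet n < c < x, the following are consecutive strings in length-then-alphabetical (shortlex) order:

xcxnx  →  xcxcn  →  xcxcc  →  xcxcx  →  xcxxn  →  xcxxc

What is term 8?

xxnnn

Advancing 2 positions from xcxxc through xcxxc → xcxxx reaches term 8.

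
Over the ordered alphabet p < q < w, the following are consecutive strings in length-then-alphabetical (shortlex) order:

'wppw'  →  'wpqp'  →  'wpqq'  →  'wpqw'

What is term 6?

Continuing the enumeration 2 steps past wpqw: wpqw → wpwp → (answer).

wpwq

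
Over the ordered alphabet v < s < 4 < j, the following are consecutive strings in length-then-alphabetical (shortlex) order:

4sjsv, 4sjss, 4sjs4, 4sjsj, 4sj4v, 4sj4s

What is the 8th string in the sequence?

Stepping forward 2 times from 4sj4s: 4sj4s → 4sj44, then the target.

4sj4j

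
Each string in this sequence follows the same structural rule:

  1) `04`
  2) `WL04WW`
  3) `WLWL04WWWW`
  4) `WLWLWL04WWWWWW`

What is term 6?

Each term wraps the previous one in WL on the left and WW on the right.
From WLWLWL04WWWWWW, 2 further steps: WLWLWL04WWWWWW → WLWLWLWL04WWWWWWWW → (answer).

WLWLWLWLWL04WWWWWWWWWW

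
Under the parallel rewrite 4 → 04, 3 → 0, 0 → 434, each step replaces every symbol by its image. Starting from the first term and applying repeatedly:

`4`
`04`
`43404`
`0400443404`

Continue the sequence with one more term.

43404434434040400443404

Expanding 0400443404: 0→434, 4→04, 0→434, 0→434, 4→04, 4→04, 3→0, 4→04, 0→434, 4→04. Concatenated: 434 04 434 434 04 04 0 04 434 04.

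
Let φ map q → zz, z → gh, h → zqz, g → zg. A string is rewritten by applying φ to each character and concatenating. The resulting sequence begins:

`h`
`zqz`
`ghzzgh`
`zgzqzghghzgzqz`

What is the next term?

φ(zgzqzghghzgzqz) expands symbol-by-symbol to gh zg gh zz gh zg zqz zg zqz gh zg gh zz gh; joining the 14 pieces gives the next term.

ghzgghzzghzgzqzzgzqzghzgghzzgh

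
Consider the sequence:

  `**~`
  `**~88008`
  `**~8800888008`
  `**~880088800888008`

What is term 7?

**~880088800888008880088800888008

The strings grow by a fixed suffix 88008 each time.
From **~880088800888008, 3 further steps: **~880088800888008 → **~88008880088800888008 → **~8800888008880088800888008 → (answer).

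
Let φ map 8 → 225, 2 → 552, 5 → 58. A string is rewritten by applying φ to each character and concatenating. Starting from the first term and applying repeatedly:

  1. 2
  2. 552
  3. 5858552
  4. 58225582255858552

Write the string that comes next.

5822555255258582255525525858225582255858552

Replace each of the 17 characters of 58225582255858552 in place — 58 225 552 552 58 58 225 552 552 58 58 225 58 225 58 58 552 — and concatenate.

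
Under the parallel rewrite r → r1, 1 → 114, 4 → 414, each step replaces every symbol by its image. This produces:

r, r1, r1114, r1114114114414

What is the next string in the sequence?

Rewriting the 14 symbols of r1114114114414 one by one yields r1 114 114 114 414 114 114 414 114 114 414 414 114 414; concatenated:

r1114114114414114114414114114414414114414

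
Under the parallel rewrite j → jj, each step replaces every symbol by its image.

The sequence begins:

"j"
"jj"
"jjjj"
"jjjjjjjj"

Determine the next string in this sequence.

Expanding jjjjjjjj: j→jj, j→jj, j→jj, j→jj, j→jj, j→jj, j→jj, j→jj. Concatenated: jj jj jj jj jj jj jj jj.

jjjjjjjjjjjjjjjj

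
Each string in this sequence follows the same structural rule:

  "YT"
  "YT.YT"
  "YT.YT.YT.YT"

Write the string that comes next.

Each string is two copies of the previous one joined by '.'.
So the next term is two copies of YT.YT.YT.YT with '.' between the halves.

YT.YT.YT.YT.YT.YT.YT.YT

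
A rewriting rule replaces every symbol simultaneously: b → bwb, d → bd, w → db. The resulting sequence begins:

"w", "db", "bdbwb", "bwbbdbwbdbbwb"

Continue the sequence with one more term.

bwbdbbwbbwbbdbwbdbbwbbdbwbbwbdbbwb

φ(bwbbdbwbdbbwb) expands symbol-by-symbol to bwb db bwb bwb bd bwb db bwb bd bwb bwb db bwb; joining the 13 pieces gives the next term.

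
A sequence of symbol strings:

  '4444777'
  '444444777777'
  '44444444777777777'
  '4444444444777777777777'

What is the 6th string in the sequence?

44444444444444777777777777777777

Reading off run lengths: 4 runs 4, 6, 8, 10; 7 runs 3, 6, 9, 12 — each is linear in n (n = 1, 2, …).
For term 6, n = 6, so the run lengths are 14, 18.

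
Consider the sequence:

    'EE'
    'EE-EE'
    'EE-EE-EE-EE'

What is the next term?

EE-EE-EE-EE-EE-EE-EE-EE

Each string is two copies of the previous one joined by '-'.
One more doubling of EE-EE-EE-EE gives the answer.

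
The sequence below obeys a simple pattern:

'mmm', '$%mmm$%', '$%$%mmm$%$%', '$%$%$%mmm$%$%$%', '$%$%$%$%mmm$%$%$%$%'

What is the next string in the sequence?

Each term wraps the previous one in $% on the left and $% on the right.
Applying this once more to $%$%$%$%mmm$%$%$%$%:

$%$%$%$%$%mmm$%$%$%$%$%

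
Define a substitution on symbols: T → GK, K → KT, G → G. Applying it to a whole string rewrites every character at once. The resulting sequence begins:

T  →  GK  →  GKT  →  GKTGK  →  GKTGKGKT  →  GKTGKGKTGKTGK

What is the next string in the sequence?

Rewriting the 13 symbols of GKTGKGKTGKTGK one by one yields G KT GK G KT G KT GK G KT GK G KT; concatenated:

GKTGKGKTGKTGKGKTGKGKT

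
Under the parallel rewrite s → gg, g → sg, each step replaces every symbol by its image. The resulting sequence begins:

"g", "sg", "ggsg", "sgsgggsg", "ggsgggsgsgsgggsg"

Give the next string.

sgsgggsgsgsgggsgggsgggsgsgsgggsg

Applying the rule to each of the 16 symbols of ggsgggsgsgsgggsg gives the pieces sg sg gg sg sg sg gg sg gg sg gg sg sg sg gg sg, which concatenate to the answer.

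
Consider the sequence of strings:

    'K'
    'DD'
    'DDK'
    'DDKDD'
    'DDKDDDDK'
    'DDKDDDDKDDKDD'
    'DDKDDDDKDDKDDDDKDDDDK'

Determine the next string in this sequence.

DDKDDDDKDDKDDDDKDDDDKDDKDDDDKDDKDD

This is a Fibonacci-style word recurrence s(k) = s(k−1)·s(k−2): e.g. DD·K = DDK.
So term 8 is DDKDDDDKDDKDDDDKDDDDK·DDKDDDDKDDKDD.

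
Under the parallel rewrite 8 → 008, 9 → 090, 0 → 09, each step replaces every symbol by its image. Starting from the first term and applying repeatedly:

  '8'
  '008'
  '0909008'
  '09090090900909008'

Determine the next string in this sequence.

Replace each of the 17 characters of 09090090900909008 in place — 09 090 09 090 09 09 090 09 090 09 09 090 09 090 09 09 008 — and concatenate.

09090090900909090090900909090090900909008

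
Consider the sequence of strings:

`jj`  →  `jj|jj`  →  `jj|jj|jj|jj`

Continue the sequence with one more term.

Each string is two copies of the previous one joined by '|'.
Doubling jj|jj|jj|jj with '|' between the halves:

jj|jj|jj|jj|jj|jj|jj|jj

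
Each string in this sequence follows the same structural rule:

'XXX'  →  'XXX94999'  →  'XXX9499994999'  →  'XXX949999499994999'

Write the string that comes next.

XXX94999949999499994999

Every step adds 94999 to the end: s(k+1) = s(k)·94999.
One more step from XXX949999499994999 gives the answer.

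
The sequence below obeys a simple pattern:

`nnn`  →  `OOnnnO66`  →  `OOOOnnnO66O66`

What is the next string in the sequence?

Each term wraps the previous one in OO on the left and O66 on the right.
Applying this once more to OOOOnnnO66O66:

OOOOOOnnnO66O66O66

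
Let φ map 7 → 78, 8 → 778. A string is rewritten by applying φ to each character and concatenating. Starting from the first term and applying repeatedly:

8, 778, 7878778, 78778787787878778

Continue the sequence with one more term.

Applying the rule to each of the 17 symbols of 78778787787878778 gives the pieces 78 778 78 78 778 78 778 78 78 778 78 778 78 778 78 78 778, which concatenate to the answer.

78778787877878778787877878778787787878778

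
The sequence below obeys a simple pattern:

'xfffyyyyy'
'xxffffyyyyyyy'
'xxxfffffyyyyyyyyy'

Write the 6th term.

Reading off run lengths: x runs 1, 2, 3; f runs 3, 4, 5; y runs 5, 7, 9 — each is linear in n, where the shown terms are n = 2, 3, 4.
At n = 7 the blocks have lengths 6, 8, 15.

xxxxxxffffffffyyyyyyyyyyyyyyy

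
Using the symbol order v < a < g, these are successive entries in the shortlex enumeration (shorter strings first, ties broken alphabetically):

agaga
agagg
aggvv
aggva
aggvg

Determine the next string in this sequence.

aggav

The successor of aggvg increments the rightmost position that isn't already g and resets every position after it to v.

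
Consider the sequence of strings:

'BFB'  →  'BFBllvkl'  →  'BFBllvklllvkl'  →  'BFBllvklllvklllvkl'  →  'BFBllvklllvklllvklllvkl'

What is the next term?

The strings grow by a fixed suffix llvkl each time.
Applying this once more to BFBllvklllvklllvklllvkl:

BFBllvklllvklllvklllvklllvkl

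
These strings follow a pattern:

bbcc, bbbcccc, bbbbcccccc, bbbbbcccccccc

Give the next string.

bbbbbbcccccccccc

Each string has the form b^{n+1} c^{2n} (n = 1, 2, …).
For the next term, n = 5, so the run lengths are 6, 10.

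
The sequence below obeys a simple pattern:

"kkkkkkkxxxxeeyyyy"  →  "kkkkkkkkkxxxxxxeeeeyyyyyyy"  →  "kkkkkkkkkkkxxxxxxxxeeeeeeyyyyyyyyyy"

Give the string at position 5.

Each string has the form k^{2n+3} x^{2n} e^{2n-2} y^{3n-2}, where the shown terms are n = 2, 3, 4.
At n = 6 the blocks have lengths 15, 12, 10, 16.

kkkkkkkkkkkkkkkxxxxxxxxxxxxeeeeeeeeeeyyyyyyyyyyyyyyyy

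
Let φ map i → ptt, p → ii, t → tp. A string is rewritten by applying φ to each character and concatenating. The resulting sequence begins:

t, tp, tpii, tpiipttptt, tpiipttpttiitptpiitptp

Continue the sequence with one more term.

Replace each of the 22 characters of tpiipttpttiitptpiitptp in place — tp ii ptt ptt ii tp tp ii tp tp ptt ptt tp ii tp ii ptt ptt tp ii tp ii — and concatenate.

tpiipttpttiitptpiitptppttptttpiitpiipttptttpiitpii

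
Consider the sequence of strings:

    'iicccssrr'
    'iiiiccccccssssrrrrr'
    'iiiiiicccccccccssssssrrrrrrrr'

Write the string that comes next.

iiiiiiiiccccccccccccssssssssrrrrrrrrrrr

The n-th term is 2n i's then 3n c's then 2n s's then 3n-1 r's (n = 1, 2, …).
Setting n = 4 gives 8, 12, 8, 11 characters in each block.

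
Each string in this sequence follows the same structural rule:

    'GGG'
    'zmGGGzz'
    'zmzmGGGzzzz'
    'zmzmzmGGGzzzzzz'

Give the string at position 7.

zmzmzmzmzmzmGGGzzzzzzzzzzzz

s(k+1) = zm·s(k)·zz, so each term gains zm as a prefix and zz as a suffix.
From zmzmzmGGGzzzzzz, 3 further steps: zmzmzmGGGzzzzzz → zmzmzmzmGGGzzzzzzzz → zmzmzmzmzmGGGzzzzzzzzzz → (answer).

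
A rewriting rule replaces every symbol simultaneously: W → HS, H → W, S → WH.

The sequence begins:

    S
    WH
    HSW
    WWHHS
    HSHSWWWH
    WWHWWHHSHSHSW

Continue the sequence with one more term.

φ(WWHWWHHSHSHSW) expands symbol-by-symbol to HS HS W HS HS W W WH W WH W WH HS; joining the 13 pieces gives the next term.

HSHSWHSHSWWWHWWHWWHHS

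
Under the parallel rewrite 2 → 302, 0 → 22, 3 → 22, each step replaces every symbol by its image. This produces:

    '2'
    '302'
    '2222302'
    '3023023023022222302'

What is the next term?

Applying the rule to each of the 19 symbols of 3023023023022222302 gives the pieces 22 22 302 22 22 302 22 22 302 22 22 302 302 302 302 302 22 22 302, which concatenate to the answer.

22223022222302222230222223023023023023022222302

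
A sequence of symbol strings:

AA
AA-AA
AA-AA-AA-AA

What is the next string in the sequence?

Each string is two copies of the previous one joined by '-'.
Doubling AA-AA-AA-AA with '-' between the halves:

AA-AA-AA-AA-AA-AA-AA-AA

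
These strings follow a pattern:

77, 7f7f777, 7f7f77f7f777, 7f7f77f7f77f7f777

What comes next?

The strings grow by a fixed prefix 7f7f7 each time.
Applying this once more to 7f7f77f7f77f7f777:

7f7f77f7f77f7f77f7f777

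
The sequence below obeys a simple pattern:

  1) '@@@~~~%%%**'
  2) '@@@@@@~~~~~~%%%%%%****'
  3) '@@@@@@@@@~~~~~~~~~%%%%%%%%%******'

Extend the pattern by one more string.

Each string has the form @^{3n} ~^{3n} %^{3n} *^{2n} (n = 1, 2, …).
At n = 4 the blocks have lengths 12, 12, 12, 8.

@@@@@@@@@@@@~~~~~~~~~~~~%%%%%%%%%%%%********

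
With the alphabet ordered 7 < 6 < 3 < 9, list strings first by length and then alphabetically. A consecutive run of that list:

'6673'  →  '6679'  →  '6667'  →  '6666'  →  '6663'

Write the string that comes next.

The successor of 6663 increments the rightmost position that isn't already 9 and resets every position after it to 7.

6669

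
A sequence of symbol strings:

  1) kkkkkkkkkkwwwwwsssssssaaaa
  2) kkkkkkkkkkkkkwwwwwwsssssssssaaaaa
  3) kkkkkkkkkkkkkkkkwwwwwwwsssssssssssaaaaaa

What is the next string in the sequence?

Each string has the form k^{3n+1} w^{n+2} s^{2n+1} a^{n+1}, where the shown terms are n = 3, 4, 5.
At n = 6 the blocks have lengths 19, 8, 13, 7.

kkkkkkkkkkkkkkkkkkkwwwwwwwwsssssssssssssaaaaaaa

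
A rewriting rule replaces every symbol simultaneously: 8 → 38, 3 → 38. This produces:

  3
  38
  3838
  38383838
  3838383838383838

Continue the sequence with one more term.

Rewriting the 16 symbols of 3838383838383838 one by one yields 38 38 38 38 38 38 38 38 38 38 38 38 38 38 38 38; concatenated:

38383838383838383838383838383838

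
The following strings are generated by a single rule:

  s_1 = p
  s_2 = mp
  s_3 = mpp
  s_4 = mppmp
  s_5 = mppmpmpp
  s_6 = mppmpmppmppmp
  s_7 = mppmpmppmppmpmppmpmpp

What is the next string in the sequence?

This is a Fibonacci-style word recurrence s(k) = s(k−1)·s(k−2): e.g. mp·p = mpp.
The next term joins mppmpmppmppmpmppmpmpp and mppmpmppmppmp.

mppmpmppmppmpmppmpmppmppmpmppmppmp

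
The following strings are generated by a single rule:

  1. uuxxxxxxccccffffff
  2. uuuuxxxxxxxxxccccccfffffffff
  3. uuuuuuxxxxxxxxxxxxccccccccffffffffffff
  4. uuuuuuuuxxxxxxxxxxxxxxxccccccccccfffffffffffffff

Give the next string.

Each string has the form u^{2n} x^{3n+3} c^{2n+2} f^{3n+3} (n = 1, 2, …).
For the next term, n = 5, so the run lengths are 10, 18, 12, 18.

uuuuuuuuuuxxxxxxxxxxxxxxxxxxccccccccccccffffffffffffffffff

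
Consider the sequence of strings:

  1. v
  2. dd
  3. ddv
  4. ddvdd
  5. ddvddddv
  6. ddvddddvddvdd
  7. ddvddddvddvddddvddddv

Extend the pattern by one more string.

ddvddddvddvddddvddddvddvddddvddvdd

Each term (from the third on) is the previous term followed by the one before it: term 3 = dd·v = ddv.
So term 8 is ddvddddvddvddddvddddv·ddvddddvddvdd.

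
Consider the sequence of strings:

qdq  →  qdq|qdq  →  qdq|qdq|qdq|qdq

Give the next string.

s(k+1) = s(k)·|·s(k) — each term doubles the last with '|' between the halves.
One more doubling of qdq|qdq|qdq|qdq gives the answer.

qdq|qdq|qdq|qdq|qdq|qdq|qdq|qdq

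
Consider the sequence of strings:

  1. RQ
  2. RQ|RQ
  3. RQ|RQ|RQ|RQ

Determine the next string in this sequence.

s(k+1) = s(k)·|·s(k) — each term doubles the last with '|' between the halves.
One more doubling of RQ|RQ|RQ|RQ gives the answer.

RQ|RQ|RQ|RQ|RQ|RQ|RQ|RQ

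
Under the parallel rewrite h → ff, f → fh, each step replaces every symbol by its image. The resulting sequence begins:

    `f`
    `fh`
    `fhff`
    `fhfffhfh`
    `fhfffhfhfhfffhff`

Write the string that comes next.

Applying the rule to each of the 16 symbols of fhfffhfhfhfffhff gives the pieces fh ff fh fh fh ff fh ff fh ff fh fh fh ff fh fh, which concatenate to the answer.

fhfffhfhfhfffhfffhfffhfhfhfffhfh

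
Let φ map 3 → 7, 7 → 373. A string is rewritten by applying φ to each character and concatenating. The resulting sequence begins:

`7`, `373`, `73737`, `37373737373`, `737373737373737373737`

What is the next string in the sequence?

φ(737373737373737373737) expands symbol-by-symbol to 373 7 373 7 373 7 373 7 373 7 373 7 373 7 373 7 373 7 373 7 373; joining the 21 pieces gives the next term.

3737373737373737373737373737373737373737373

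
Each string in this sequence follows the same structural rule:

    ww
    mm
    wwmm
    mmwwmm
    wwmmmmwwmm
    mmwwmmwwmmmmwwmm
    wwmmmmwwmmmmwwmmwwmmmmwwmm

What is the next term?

This is a Fibonacci-style word recurrence s(k) = s(k−2)·s(k−1): e.g. ww·mm = wwmm.
The next term joins mmwwmmwwmmmmwwmm and wwmmmmwwmmmmwwmmwwmmmmwwmm.

mmwwmmwwmmmmwwmmwwmmmmwwmmmmwwmmwwmmmmwwmm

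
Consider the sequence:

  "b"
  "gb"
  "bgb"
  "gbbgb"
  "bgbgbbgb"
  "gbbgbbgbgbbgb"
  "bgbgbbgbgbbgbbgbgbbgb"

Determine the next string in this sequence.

From term 3 onward, concatenate the second-to-last term with the last: b·gb = bgb, gb·bgb = gbbgb, …
The next term joins gbbgbbgbgbbgb and bgbgbbgbgbbgbbgbgbbgb.

gbbgbbgbgbbgbbgbgbbgbgbbgbbgbgbbgb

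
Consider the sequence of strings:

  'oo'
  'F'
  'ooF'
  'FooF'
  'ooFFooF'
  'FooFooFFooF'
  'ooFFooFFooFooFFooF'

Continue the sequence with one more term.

From term 3 onward, concatenate the second-to-last term with the last: oo·F = ooF, F·ooF = FooF, …
So term 8 is FooFooFFooF·ooFFooFFooFooFFooF.

FooFooFFooFooFFooFFooFooFFooF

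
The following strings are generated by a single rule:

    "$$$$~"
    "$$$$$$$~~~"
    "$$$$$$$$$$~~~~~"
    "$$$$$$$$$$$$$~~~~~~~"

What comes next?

Reading off run lengths: $ runs 4, 7, 10, 13; ~ runs 1, 3, 5, 7 — each is linear in n (n = 1, 2, …).
Setting n = 5 gives 16, 9 characters in each block.

$$$$$$$$$$$$$$$$~~~~~~~~~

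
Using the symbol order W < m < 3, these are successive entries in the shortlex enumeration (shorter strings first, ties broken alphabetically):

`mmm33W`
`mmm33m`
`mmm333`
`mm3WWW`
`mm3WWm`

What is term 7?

Continuing the enumeration 2 steps past mm3WWm: mm3WWm → mm3WW3 → (answer).

mm3WmW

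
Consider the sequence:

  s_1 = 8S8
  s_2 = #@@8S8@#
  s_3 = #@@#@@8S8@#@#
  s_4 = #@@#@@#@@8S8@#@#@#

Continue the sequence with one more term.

s(k+1) = #@@·s(k)·@#, so each term gains #@@ as a prefix and @# as a suffix.
Applying this once more to #@@#@@#@@8S8@#@#@#:

#@@#@@#@@#@@8S8@#@#@#@#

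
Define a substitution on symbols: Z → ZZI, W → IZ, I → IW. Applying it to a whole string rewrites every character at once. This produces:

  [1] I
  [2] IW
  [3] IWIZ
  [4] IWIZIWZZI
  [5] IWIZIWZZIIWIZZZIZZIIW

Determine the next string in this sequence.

IWIZIWZZIIWIZZZIZZIIWIWIZIWZZIZZIZZIIWZZIZZIIWIWIZ

Applying the rule to each of the 21 symbols of IWIZIWZZIIWIZZZIZZIIW gives the pieces IW IZ IW ZZI IW IZ ZZI ZZI IW IW IZ IW ZZI ZZI ZZI IW ZZI ZZI IW IW IZ, which concatenate to the answer.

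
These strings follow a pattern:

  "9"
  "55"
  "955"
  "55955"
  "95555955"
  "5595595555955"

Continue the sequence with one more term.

955559555595595555955

This is a Fibonacci-style word recurrence s(k) = s(k−2)·s(k−1): e.g. 9·55 = 955.
The next term joins 95555955 and 5595595555955.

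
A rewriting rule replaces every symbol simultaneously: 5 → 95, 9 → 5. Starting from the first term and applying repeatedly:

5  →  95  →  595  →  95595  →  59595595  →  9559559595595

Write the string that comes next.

595955959559559595595

Replace each of the 13 characters of 9559559595595 in place — 5 95 95 5 95 95 5 95 5 95 95 5 95 — and concatenate.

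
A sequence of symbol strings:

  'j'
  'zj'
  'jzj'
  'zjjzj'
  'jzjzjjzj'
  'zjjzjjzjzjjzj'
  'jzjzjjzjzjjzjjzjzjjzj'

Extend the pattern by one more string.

Each term (from the third on) is the two preceding terms concatenated in order: term 3 = j·zj = jzj.
So term 8 is zjjzjjzjzjjzj·jzjzjjzjzjjzjjzjzjjzj.

zjjzjjzjzjjzjjzjzjjzjzjjzjjzjzjjzj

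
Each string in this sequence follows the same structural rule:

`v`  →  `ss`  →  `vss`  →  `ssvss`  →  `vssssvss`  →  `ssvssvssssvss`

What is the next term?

vssssvssssvssvssssvss

This is a Fibonacci-style word recurrence s(k) = s(k−2)·s(k−1): e.g. v·ss = vss.
Continuing: vssssvss · ssvssvssssvss gives term 7.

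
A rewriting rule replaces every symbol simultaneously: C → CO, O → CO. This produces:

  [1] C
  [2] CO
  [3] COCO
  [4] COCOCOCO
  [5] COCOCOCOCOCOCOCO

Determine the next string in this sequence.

COCOCOCOCOCOCOCOCOCOCOCOCOCOCOCO

φ(COCOCOCOCOCOCOCO) expands symbol-by-symbol to CO CO CO CO CO CO CO CO CO CO CO CO CO CO CO CO; joining the 16 pieces gives the next term.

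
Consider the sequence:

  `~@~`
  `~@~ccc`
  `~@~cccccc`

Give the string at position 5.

Each term is the previous one with ccc appended.
From ~@~cccccc, 2 further steps: ~@~cccccc → ~@~ccccccccc → (answer).

~@~cccccccccccc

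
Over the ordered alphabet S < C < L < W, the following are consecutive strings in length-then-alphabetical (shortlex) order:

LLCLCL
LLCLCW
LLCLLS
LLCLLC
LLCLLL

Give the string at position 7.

Continuing the enumeration 2 steps past LLCLLL: LLCLLL → LLCLLW → (answer).

LLCLWS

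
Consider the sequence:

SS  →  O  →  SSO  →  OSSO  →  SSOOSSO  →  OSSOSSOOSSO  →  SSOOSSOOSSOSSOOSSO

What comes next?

OSSOSSOOSSOSSOOSSOOSSOSSOOSSO

Each term (from the third on) is the two preceding terms concatenated in order: term 3 = SS·O = SSO.
Continuing: OSSOSSOOSSO · SSOOSSOOSSOSSOOSSO gives term 8.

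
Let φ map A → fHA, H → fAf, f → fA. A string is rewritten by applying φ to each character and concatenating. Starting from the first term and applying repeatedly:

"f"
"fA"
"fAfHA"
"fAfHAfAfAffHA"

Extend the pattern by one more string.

fAfHAfAfAffHAfAfHAfAfHAfAfAfAffHA

Applying the rule to each of the 13 symbols of fAfHAfAfAffHA gives the pieces fA fHA fA fAf fHA fA fHA fA fHA fA fA fAf fHA, which concatenate to the answer.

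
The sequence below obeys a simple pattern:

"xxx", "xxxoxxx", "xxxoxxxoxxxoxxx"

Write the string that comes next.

Every step duplicates the string with 'o' between the halves.
Doubling xxxoxxxoxxxoxxx with 'o' between the halves:

xxxoxxxoxxxoxxxoxxxoxxxoxxxoxxx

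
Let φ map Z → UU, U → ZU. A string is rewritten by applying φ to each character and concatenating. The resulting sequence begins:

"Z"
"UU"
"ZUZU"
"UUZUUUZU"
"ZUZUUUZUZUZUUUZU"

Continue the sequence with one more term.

Rewriting the 16 symbols of ZUZUUUZUZUZUUUZU one by one yields UU ZU UU ZU ZU ZU UU ZU UU ZU UU ZU ZU ZU UU ZU; concatenated:

UUZUUUZUZUZUUUZUUUZUUUZUZUZUUUZU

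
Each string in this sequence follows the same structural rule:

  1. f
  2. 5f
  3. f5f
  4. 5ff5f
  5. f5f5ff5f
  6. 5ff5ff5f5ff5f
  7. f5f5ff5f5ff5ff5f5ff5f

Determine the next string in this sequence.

5ff5ff5f5ff5ff5f5ff5f5ff5ff5f5ff5f

From term 3 onward, concatenate the second-to-last term with the last: f·5f = f5f, 5f·f5f = 5ff5f, …
The next term joins 5ff5ff5f5ff5f and f5f5ff5f5ff5ff5f5ff5f.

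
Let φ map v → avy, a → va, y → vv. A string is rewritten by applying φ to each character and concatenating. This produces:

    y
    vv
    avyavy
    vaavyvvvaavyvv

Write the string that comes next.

Rewriting the 14 symbols of vaavyvvvaavyvv one by one yields avy va va avy vv avy avy avy va va avy vv avy avy; concatenated:

avyvavaavyvvavyavyavyvavaavyvvavyavy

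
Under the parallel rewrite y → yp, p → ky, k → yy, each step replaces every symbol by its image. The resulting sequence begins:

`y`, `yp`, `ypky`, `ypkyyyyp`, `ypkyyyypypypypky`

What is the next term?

Applying the rule to each of the 16 symbols of ypkyyyypypypypky gives the pieces yp ky yy yp yp yp yp ky yp ky yp ky yp ky yy yp, which concatenate to the answer.

ypkyyyypypypypkyypkyypkyypkyyyyp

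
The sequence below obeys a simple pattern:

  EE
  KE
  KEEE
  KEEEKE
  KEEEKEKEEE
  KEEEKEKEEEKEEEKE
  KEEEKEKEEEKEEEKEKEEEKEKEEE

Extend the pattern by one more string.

This is a Fibonacci-style word recurrence s(k) = s(k−1)·s(k−2): e.g. KE·EE = KEEE.
Continuing: KEEEKEKEEEKEEEKEKEEEKEKEEE · KEEEKEKEEEKEEEKE gives term 8.

KEEEKEKEEEKEEEKEKEEEKEKEEEKEEEKEKEEEKEEEKE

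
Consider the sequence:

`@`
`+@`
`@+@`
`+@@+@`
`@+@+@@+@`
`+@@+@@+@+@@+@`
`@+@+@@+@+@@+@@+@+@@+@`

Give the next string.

+@@+@@+@+@@+@@+@+@@+@+@@+@@+@+@@+@

Each term (from the third on) is the two preceding terms concatenated in order: term 3 = @·+@ = @+@.
Continuing: +@@+@@+@+@@+@ · @+@+@@+@+@@+@@+@+@@+@ gives term 8.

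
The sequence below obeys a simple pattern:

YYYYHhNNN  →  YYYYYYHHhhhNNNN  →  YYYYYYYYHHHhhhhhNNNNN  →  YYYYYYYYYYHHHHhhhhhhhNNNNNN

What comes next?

The n-th term is 2n+2 Y's then n H's then 2n-1 h's then n+2 N's (n = 1, 2, …).
For the next term, n = 5, so the run lengths are 12, 5, 9, 7.

YYYYYYYYYYYYHHHHHhhhhhhhhhNNNNNNN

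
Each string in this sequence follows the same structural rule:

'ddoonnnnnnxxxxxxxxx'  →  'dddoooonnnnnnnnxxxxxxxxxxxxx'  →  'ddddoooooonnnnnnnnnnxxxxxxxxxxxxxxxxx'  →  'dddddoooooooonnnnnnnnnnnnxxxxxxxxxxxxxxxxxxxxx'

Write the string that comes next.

ddddddoooooooooonnnnnnnnnnnnnnxxxxxxxxxxxxxxxxxxxxxxxxx

The n-th term is n d's then 2n-2 o's then 2n+2 n's then 4n+1 x's, where the shown terms are n = 2, 3, 4, 5.
At n = 6 the blocks have lengths 6, 10, 14, 25.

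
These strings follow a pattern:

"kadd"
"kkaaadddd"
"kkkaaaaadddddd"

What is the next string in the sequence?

Reading off run lengths: k runs 1, 2, 3; a runs 1, 3, 5; d runs 2, 4, 6 — each is linear in n (n = 1, 2, …).
Setting n = 4 gives 4, 7, 8 characters in each block.

kkkkaaaaaaadddddddd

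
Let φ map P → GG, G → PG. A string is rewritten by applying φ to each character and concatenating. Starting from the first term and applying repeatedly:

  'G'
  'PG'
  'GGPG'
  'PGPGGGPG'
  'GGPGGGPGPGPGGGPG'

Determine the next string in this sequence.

φ(GGPGGGPGPGPGGGPG) expands symbol-by-symbol to PG PG GG PG PG PG GG PG GG PG GG PG PG PG GG PG; joining the 16 pieces gives the next term.

PGPGGGPGPGPGGGPGGGPGGGPGPGPGGGPG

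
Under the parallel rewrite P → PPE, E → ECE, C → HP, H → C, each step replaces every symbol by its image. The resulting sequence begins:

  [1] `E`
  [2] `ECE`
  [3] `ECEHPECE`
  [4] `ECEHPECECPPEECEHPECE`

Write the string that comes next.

ECEHPECECPPEECEHPECEHPPPEPPEECEECEHPECECPPEECEHPECE

Replace each of the 20 characters of ECEHPECECPPEECEHPECE in place — ECE HP ECE C PPE ECE HP ECE HP PPE PPE ECE ECE HP ECE C PPE ECE HP ECE — and concatenate.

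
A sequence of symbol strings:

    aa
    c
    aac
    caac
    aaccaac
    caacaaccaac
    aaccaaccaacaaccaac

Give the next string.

caacaaccaacaaccaaccaacaaccaac

Each term (from the third on) is the two preceding terms concatenated in order: term 3 = aa·c = aac.
The next term joins caacaaccaac and aaccaaccaacaaccaac.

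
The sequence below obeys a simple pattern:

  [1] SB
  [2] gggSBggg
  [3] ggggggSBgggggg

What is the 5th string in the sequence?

Each term wraps the previous one in ggg on the left and ggg on the right.
From ggggggSBgggggg, 2 further steps: ggggggSBgggggg → gggggggggSBggggggggg → (answer).

ggggggggggggSBgggggggggggg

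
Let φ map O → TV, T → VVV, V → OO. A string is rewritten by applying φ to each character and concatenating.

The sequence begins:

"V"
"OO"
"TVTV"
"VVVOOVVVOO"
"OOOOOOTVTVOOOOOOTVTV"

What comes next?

Applying the rule to each of the 20 symbols of OOOOOOTVTVOOOOOOTVTV gives the pieces TV TV TV TV TV TV VVV OO VVV OO TV TV TV TV TV TV VVV OO VVV OO, which concatenate to the answer.

TVTVTVTVTVTVVVVOOVVVOOTVTVTVTVTVTVVVVOOVVVOO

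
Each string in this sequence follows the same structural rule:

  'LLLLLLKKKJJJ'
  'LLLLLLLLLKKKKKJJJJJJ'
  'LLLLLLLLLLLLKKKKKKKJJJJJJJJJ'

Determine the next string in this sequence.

Each string has the form L^{3n+3} K^{2n+1} J^{3n} (n = 1, 2, …).
Setting n = 4 gives 15, 9, 12 characters in each block.

LLLLLLLLLLLLLLLKKKKKKKKKJJJJJJJJJJJJ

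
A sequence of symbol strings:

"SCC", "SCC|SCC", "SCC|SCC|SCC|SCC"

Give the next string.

SCC|SCC|SCC|SCC|SCC|SCC|SCC|SCC

Every step duplicates the string with '|' between the halves.
So the next term is two copies of SCC|SCC|SCC|SCC with '|' between the halves.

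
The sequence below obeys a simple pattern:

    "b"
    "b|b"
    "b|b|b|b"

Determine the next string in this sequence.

Every step duplicates the string with '|' between the halves.
So the next term is two copies of b|b|b|b with '|' between the halves.

b|b|b|b|b|b|b|b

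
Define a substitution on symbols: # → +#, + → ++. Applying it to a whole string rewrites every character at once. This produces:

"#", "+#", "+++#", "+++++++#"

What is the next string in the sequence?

+++++++++++++++#

Expanding +++++++#: +→++, +→++, +→++, +→++, +→++, +→++, +→++, #→+#. Concatenated: ++ ++ ++ ++ ++ ++ ++ +#.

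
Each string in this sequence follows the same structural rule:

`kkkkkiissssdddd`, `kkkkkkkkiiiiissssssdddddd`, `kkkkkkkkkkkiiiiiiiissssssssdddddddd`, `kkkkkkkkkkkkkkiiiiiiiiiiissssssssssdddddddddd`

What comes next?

kkkkkkkkkkkkkkkkkiiiiiiiiiiiiiissssssssssssdddddddddddd

Each string has the form k^{3n+2} i^{3n-1} s^{2n+2} d^{2n+2} (n = 1, 2, …).
At n = 5 the blocks have lengths 17, 14, 12, 12.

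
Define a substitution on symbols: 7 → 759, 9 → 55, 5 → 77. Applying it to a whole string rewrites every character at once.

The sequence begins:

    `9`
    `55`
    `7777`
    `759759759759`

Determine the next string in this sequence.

Apply φ to 759759759759 symbol by symbol: 7→759, 5→77, 9→55, 7→759, 5→77, 9→55, 7→759, 5→77, 9→55, 7→759, 5→77, 9→55; joined: 759 77 55 759 77 55 759 77 55 759 77 55.

7597755759775575977557597755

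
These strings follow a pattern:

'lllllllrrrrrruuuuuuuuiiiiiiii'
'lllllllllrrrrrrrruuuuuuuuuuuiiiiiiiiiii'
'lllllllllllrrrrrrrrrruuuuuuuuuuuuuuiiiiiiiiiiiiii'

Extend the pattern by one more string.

The n-th term is 2n+3 l's then 2n+2 r's then 3n+2 u's then 3n+2 i's, where the shown terms are n = 2, 3, 4.
For the next term, n = 5, so the run lengths are 13, 12, 17, 17.

lllllllllllllrrrrrrrrrrrruuuuuuuuuuuuuuuuuiiiiiiiiiiiiiiiii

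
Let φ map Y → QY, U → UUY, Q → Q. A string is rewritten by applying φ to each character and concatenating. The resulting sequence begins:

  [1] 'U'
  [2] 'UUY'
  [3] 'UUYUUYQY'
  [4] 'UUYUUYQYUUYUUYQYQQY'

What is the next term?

φ(UUYUUYQYUUYUUYQYQQY) expands symbol-by-symbol to UUY UUY QY UUY UUY QY Q QY UUY UUY QY UUY UUY QY Q QY Q Q QY; joining the 19 pieces gives the next term.

UUYUUYQYUUYUUYQYQQYUUYUUYQYUUYUUYQYQQYQQQY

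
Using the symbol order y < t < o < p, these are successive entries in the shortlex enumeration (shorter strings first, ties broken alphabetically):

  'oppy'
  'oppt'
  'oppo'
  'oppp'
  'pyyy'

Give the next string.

Find the rightmost character of pyyy below p, bump it to the next letter, and reset everything to its right to y.

pyyt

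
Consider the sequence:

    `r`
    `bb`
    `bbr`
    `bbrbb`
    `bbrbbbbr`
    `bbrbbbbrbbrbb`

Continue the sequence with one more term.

This is a Fibonacci-style word recurrence s(k) = s(k−1)·s(k−2): e.g. bb·r = bbr.
Continuing: bbrbbbbrbbrbb · bbrbbbbr gives term 7.

bbrbbbbrbbrbbbbrbbbbr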